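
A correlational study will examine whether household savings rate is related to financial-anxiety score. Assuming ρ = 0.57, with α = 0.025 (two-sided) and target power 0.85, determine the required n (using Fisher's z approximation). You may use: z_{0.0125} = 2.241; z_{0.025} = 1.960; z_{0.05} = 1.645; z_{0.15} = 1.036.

n = 29

Fisher's z: C = ½·ln((1+r)/(1−r)) = ½·ln(3.6512) = 0.6475.
n = ((z_{α/2} + z_β)/C)² + 3.
(2.241 + 1.036) / 0.6475 = 3.277 / 0.6475 = 5.061.
n = 5.061² + 3 = 25.61 + 3 = 28.6.
Round up.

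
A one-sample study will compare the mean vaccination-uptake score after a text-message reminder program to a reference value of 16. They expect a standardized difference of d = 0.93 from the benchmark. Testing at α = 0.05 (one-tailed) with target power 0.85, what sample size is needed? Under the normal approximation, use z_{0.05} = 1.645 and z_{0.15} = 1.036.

For a one-sample test: n = ((z_{α} + z_β) / d)².
z_{α} + z_β = 1.645 + 1.036 = 2.681.
n = (2.681 / 0.93)² = 2.883² = 8.31.
Round up.

n = 9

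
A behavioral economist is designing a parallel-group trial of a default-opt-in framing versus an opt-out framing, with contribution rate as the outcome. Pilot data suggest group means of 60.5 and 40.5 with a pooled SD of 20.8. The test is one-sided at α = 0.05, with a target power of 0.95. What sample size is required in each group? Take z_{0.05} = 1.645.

Cohen's d = |M₁ − M₂| / SD_pooled = |60.5 − 40.5| / 20.8 = 20.0 / 20.8 = 0.962.
For two independent groups with equal n: n = 2·((z_{α} + z_β) / d)².
z_{α} + z_β = 1.645 + 1.645 = 3.290.
n = 2 × (3.290 / 0.962)² = 2 × 3.420² = 2 × 11.70 = 23.4.
Round up to the next whole participant.

n = 24 per group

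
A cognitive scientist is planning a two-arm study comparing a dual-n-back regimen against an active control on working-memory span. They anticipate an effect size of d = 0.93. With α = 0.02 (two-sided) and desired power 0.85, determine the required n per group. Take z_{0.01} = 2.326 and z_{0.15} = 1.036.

n = 27 per group

For two independent groups with equal n: n = 2·((z_{α/2} + z_β) / d)².
z_{α/2} + z_β = 2.326 + 1.036 = 3.362.
n = 2 × (3.362 / 0.93)² = 2 × 3.615² = 2 × 13.07 = 26.1.
Round up to the next whole participant.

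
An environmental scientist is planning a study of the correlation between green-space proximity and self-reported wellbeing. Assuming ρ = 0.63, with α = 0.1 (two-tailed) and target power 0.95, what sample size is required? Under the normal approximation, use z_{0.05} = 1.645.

Fisher's z: C = ½·ln((1+r)/(1−r)) = ½·ln(4.4054) = 0.7414.
n = ((z_{α/2} + z_β)/C)² + 3.
(1.645 + 1.645) / 0.7414 = 3.290 / 0.7414 = 4.438.
n = 4.438² + 3 = 19.69 + 3 = 22.7.
Round up.

n = 23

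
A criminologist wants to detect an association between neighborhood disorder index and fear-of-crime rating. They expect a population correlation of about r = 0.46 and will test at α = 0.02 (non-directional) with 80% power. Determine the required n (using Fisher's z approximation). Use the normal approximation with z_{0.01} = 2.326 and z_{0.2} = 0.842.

Fisher's z: C = ½·ln((1+r)/(1−r)) = ½·ln(2.7037) = 0.4973.
n = ((z_{α/2} + z_β)/C)² + 3.
(2.326 + 0.842) / 0.4973 = 3.168 / 0.4973 = 6.370.
n = 6.370² + 3 = 40.58 + 3 = 43.6.
Round up.

n = 44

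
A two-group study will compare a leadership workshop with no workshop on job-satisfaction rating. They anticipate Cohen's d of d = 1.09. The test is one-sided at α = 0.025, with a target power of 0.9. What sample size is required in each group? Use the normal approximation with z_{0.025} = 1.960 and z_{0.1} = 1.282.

For two independent groups with equal n: n = 2·((z_{α} + z_β) / d)².
z_{α} + z_β = 1.960 + 1.282 = 3.242.
n = 2 × (3.242 / 1.09)² = 2 × 2.974² = 2 × 8.85 = 17.7.
Round up to the next whole participant.

n = 18 per group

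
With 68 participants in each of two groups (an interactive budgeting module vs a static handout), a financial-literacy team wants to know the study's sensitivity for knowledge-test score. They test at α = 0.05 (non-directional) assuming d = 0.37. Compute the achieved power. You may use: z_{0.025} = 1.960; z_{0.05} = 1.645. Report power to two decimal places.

For two equal groups, power = Φ(d·√(n/2) − z_{α/2}).
d·√(n/2) = 0.37 × √(68/2) = 0.37 × 5.831 = 2.157.
z_β = 2.157 − 1.960 = 0.197.
Power = Φ(0.197) = 0.578.

power ≈ 0.58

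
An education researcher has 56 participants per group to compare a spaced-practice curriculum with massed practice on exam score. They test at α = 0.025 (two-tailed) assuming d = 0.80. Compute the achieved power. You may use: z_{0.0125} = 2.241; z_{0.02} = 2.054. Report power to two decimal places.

power ≈ 0.98

For two equal groups, power = Φ(d·√(n/2) − z_{α/2}).
d·√(n/2) = 0.80 × √(56/2) = 0.80 × 5.292 = 4.233.
z_β = 4.233 − 2.241 = 1.992.
Power = Φ(1.992) = 0.977.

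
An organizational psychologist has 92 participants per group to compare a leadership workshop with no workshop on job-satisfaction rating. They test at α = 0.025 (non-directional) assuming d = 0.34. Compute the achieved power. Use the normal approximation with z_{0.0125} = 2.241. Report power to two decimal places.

power ≈ 0.53

For two equal groups, power = Φ(d·√(n/2) − z_{α/2}).
d·√(n/2) = 0.34 × √(92/2) = 0.34 × 6.782 = 2.306.
z_β = 2.306 − 2.241 = 0.065.
Power = Φ(0.065) = 0.526.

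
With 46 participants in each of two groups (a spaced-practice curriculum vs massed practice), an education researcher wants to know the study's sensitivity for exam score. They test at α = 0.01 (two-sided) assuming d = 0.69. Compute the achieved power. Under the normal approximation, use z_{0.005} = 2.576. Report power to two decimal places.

power ≈ 0.77

For two equal groups, power = Φ(d·√(n/2) − z_{α/2}).
d·√(n/2) = 0.69 × √(46/2) = 0.69 × 4.796 = 3.309.
z_β = 3.309 − 2.576 = 0.733.
Power = Φ(0.733) = 0.768.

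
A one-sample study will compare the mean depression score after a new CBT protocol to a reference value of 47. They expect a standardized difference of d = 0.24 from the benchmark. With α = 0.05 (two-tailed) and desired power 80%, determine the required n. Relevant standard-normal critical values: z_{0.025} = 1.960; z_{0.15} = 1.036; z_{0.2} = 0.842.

n = 137

For a one-sample test: n = ((z_{α/2} + z_β) / d)².
z_{α/2} + z_β = 1.960 + 0.842 = 2.802.
n = (2.802 / 0.24)² = 11.675² = 136.31.
Round up.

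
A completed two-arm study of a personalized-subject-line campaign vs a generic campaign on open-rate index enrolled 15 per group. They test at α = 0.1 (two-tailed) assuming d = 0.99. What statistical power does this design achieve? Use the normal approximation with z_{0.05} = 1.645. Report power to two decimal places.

power ≈ 0.86

For two equal groups, power = Φ(d·√(n/2) − z_{α/2}).
d·√(n/2) = 0.99 × √(15/2) = 0.99 × 2.739 = 2.711.
z_β = 2.711 − 1.645 = 1.066.
Power = Φ(1.066) = 0.857.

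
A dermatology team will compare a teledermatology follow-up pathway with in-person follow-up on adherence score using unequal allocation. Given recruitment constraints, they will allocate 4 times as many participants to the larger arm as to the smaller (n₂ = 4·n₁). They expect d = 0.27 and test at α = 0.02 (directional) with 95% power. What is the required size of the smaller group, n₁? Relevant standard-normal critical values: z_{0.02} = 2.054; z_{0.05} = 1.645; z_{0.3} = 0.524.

n₁ = 235

With allocation ratio k = n₂/n₁ = 4, Var(x̄₁−x̄₂) = σ²(1/n₁ + 1/(k·n₁)) = σ²·(k+1)/(k·n₁).
So n₁ = (1 + 1/k)·((z_{α} + z_β)/d)² = 1.250 × (3.699/0.27)².
n₁ = 1.250 × 187.69 = 234.6.
Round up: n₁ = 235, giving n₂ = 4 × 235 = 940.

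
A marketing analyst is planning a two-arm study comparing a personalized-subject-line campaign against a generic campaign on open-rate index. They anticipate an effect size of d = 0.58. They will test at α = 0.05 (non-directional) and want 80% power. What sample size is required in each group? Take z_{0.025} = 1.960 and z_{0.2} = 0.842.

n = 47 per group

For two independent groups with equal n: n = 2·((z_{α/2} + z_β) / d)².
z_{α/2} + z_β = 1.960 + 0.842 = 2.802.
n = 2 × (2.802 / 0.58)² = 2 × 4.831² = 2 × 23.34 = 46.7.
Round up to the next whole participant.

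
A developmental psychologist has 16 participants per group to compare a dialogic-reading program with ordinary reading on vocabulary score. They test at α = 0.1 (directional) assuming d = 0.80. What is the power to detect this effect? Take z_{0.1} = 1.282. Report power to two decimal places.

For two equal groups, power = Φ(d·√(n/2) − z_{α}).
d·√(n/2) = 0.80 × √(16/2) = 0.80 × 2.828 = 2.263.
z_β = 2.263 − 1.282 = 0.981.
Power = Φ(0.981) = 0.837.

power ≈ 0.84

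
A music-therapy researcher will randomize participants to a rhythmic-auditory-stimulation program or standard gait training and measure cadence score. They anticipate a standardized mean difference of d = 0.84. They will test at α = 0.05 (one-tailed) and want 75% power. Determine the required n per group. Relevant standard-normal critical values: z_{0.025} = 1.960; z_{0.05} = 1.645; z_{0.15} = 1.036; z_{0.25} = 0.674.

n = 16 per group

For two independent groups with equal n: n = 2·((z_{α} + z_β) / d)².
z_{α} + z_β = 1.645 + 0.674 = 2.319.
n = 2 × (2.319 / 0.84)² = 2 × 2.761² = 2 × 7.62 = 15.2.
Round up to the next whole participant.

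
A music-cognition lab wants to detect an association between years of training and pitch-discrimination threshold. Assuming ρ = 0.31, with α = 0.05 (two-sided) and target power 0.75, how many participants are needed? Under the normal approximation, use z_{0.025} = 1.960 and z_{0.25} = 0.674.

Fisher's z: C = ½·ln((1+r)/(1−r)) = ½·ln(1.8986) = 0.3205.
n = ((z_{α/2} + z_β)/C)² + 3.
(1.960 + 0.674) / 0.3205 = 2.634 / 0.3205 = 8.218.
n = 8.218² + 3 = 67.54 + 3 = 70.5.
Round up.

n = 71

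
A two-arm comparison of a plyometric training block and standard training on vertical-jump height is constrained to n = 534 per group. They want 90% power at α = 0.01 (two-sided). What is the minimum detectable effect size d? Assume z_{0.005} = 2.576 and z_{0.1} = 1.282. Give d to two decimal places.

d_min ≈ 0.24

For two independent groups of n = 534 each: d_min = (z_{α/2} + z_β)·√(2/n).
z-sum = 2.576 + 1.282 = 3.858.
d_min = 3.858 × √(2/534) = 3.858 × 0.0612 = 0.236.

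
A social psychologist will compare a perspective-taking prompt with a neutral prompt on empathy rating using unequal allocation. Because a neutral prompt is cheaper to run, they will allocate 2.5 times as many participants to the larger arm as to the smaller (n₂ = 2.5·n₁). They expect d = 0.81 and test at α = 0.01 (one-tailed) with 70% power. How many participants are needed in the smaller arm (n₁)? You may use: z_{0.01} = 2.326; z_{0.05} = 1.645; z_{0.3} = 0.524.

With allocation ratio k = n₂/n₁ = 2.5, Var(x̄₁−x̄₂) = σ²(1/n₁ + 1/(k·n₁)) = σ²·(k+1)/(k·n₁).
So n₁ = (1 + 1/k)·((z_{α} + z_β)/d)² = 1.400 × (2.850/0.81)².
n₁ = 1.400 × 12.38 = 17.3.
Round up: n₁ = 18, giving n₂ = 2.5 × 18 = 45.

n₁ = 18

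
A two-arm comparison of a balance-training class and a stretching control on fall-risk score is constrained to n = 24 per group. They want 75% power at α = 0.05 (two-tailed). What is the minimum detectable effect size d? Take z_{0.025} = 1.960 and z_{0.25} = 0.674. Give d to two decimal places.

For two independent groups of n = 24 each: d_min = (z_{α/2} + z_β)·√(2/n).
z-sum = 1.960 + 0.674 = 2.634.
d_min = 2.634 × √(2/24) = 2.634 × 0.2887 = 0.760.

d_min ≈ 0.76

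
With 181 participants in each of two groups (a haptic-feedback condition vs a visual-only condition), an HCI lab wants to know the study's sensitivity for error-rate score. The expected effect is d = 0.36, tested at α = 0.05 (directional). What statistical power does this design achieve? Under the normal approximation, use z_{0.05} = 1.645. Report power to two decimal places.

power ≈ 0.96

For two equal groups, power = Φ(d·√(n/2) − z_{α}).
d·√(n/2) = 0.36 × √(181/2) = 0.36 × 9.513 = 3.425.
z_β = 3.425 − 1.645 = 1.780.
Power = Φ(1.780) = 0.962.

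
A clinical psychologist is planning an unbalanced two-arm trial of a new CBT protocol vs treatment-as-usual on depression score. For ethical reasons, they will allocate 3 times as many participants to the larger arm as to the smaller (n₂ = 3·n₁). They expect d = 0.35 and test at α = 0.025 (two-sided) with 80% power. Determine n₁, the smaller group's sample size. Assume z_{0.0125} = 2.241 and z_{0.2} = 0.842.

With allocation ratio k = n₂/n₁ = 3, Var(x̄₁−x̄₂) = σ²(1/n₁ + 1/(k·n₁)) = σ²·(k+1)/(k·n₁).
So n₁ = (1 + 1/k)·((z_{α/2} + z_β)/d)² = 1.333 × (3.083/0.35)².
n₁ = 1.333 × 77.59 = 103.5.
Round up: n₁ = 104, giving n₂ = 3 × 104 = 312.

n₁ = 104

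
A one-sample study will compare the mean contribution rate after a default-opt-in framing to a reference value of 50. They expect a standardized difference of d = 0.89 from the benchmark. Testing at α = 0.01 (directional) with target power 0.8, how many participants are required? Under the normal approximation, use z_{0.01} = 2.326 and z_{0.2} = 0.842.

For a one-sample test: n = ((z_{α} + z_β) / d)².
z_{α} + z_β = 2.326 + 0.842 = 3.168.
n = (3.168 / 0.89)² = 3.560² = 12.67.
Round up.

n = 13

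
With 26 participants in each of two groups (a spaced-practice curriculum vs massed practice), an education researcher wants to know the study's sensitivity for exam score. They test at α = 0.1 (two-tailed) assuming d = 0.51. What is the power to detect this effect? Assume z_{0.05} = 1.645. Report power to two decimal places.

For two equal groups, power = Φ(d·√(n/2) − z_{α/2}).
d·√(n/2) = 0.51 × √(26/2) = 0.51 × 3.606 = 1.839.
z_β = 1.839 − 1.645 = 0.194.
Power = Φ(0.194) = 0.577.

power ≈ 0.58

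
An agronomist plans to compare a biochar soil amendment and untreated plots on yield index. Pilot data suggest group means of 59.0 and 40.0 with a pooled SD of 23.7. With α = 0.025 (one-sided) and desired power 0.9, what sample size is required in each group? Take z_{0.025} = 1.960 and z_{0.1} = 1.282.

Cohen's d = |M₁ − M₂| / SD_pooled = |59.0 − 40.0| / 23.7 = 19.0 / 23.7 = 0.802.
For two independent groups with equal n: n = 2·((z_{α} + z_β) / d)².
z_{α} + z_β = 1.960 + 1.282 = 3.242.
n = 2 × (3.242 / 0.802)² = 2 × 4.042² = 2 × 16.34 = 32.7.
Round up to the next whole participant.

n = 33 per group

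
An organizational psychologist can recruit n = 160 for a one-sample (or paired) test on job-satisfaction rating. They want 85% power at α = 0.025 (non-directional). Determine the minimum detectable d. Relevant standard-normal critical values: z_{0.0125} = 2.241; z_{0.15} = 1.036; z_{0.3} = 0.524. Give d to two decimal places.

For a single sample (or paired design) of n = 160: d_min = (z_{α/2} + z_β)/√n.
z-sum = 2.241 + 1.036 = 3.277.
d_min = 3.277 / √160 = 3.277 / 12.649 = 0.259.

d_min ≈ 0.26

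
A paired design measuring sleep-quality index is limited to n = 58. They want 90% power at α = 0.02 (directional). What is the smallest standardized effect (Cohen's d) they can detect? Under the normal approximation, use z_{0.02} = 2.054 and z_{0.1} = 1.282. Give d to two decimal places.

For a single sample (or paired design) of n = 58: d_min = (z_{α} + z_β)/√n.
z-sum = 2.054 + 1.282 = 3.336.
d_min = 3.336 / √58 = 3.336 / 7.616 = 0.438.

d_min ≈ 0.44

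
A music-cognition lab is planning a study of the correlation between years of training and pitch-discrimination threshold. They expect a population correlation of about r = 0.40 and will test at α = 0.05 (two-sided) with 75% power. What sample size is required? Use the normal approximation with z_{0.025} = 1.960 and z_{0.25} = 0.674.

n = 42

Fisher's z: C = ½·ln((1+r)/(1−r)) = ½·ln(2.3333) = 0.4236.
n = ((z_{α/2} + z_β)/C)² + 3.
(1.960 + 0.674) / 0.4236 = 2.634 / 0.4236 = 6.218.
n = 6.218² + 3 = 38.67 + 3 = 41.7.
Round up.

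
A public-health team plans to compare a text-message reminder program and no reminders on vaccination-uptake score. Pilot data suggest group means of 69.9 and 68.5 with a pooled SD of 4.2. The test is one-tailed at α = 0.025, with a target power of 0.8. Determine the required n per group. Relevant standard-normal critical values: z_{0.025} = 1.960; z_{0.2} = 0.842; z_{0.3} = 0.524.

n = 142 per group

Cohen's d = |M₁ − M₂| / SD_pooled = |69.9 − 68.5| / 4.2 = 1.4 / 4.2 = 0.333.
For two independent groups with equal n: n = 2·((z_{α} + z_β) / d)².
z_{α} + z_β = 1.960 + 0.842 = 2.802.
n = 2 × (2.802 / 0.333)² = 2 × 8.414² = 2 × 70.80 = 141.6.
Round up to the next whole participant.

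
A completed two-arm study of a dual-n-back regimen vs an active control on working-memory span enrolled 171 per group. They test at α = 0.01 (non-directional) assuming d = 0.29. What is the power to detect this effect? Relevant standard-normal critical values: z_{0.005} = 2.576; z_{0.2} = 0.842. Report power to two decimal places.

power ≈ 0.54

For two equal groups, power = Φ(d·√(n/2) − z_{α/2}).
d·√(n/2) = 0.29 × √(171/2) = 0.29 × 9.247 = 2.682.
z_β = 2.682 − 2.576 = 0.106.
Power = Φ(0.106) = 0.542.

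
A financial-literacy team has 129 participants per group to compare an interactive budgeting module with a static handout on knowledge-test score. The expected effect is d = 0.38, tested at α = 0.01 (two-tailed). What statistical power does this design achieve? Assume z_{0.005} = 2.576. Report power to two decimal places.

For two equal groups, power = Φ(d·√(n/2) − z_{α/2}).
d·√(n/2) = 0.38 × √(129/2) = 0.38 × 8.031 = 3.052.
z_β = 3.052 − 2.576 = 0.476.
Power = Φ(0.476) = 0.683.

power ≈ 0.68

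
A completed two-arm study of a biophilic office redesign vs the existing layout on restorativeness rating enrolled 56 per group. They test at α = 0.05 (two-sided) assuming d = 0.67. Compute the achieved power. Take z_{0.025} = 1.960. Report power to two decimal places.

For two equal groups, power = Φ(d·√(n/2) − z_{α/2}).
d·√(n/2) = 0.67 × √(56/2) = 0.67 × 5.292 = 3.545.
z_β = 3.545 − 1.960 = 1.585.
Power = Φ(1.585) = 0.944.

power ≈ 0.94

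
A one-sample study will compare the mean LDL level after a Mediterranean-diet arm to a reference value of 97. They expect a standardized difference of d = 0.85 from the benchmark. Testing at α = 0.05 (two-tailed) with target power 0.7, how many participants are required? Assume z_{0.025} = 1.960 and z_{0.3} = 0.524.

For a one-sample test: n = ((z_{α/2} + z_β) / d)².
z_{α/2} + z_β = 1.960 + 0.524 = 2.484.
n = (2.484 / 0.85)² = 2.922² = 8.54.
Round up.

n = 9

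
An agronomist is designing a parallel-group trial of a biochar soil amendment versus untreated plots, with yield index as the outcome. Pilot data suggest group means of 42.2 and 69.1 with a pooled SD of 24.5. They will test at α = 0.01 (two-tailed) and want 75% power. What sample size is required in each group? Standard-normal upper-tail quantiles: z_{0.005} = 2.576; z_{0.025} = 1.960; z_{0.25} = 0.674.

n = 18 per group

Cohen's d = |M₁ − M₂| / SD_pooled = |42.2 − 69.1| / 24.5 = 26.9 / 24.5 = 1.098.
For two independent groups with equal n: n = 2·((z_{α/2} + z_β) / d)².
z_{α/2} + z_β = 2.576 + 0.674 = 3.250.
n = 2 × (3.250 / 1.098)² = 2 × 2.960² = 2 × 8.76 = 17.5.
Round up to the next whole participant.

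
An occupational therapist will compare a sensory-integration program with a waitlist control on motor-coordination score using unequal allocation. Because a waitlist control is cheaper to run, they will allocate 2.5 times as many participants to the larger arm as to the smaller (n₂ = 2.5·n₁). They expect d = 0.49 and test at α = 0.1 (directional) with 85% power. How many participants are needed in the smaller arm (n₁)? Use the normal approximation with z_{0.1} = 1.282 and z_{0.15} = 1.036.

n₁ = 32

With allocation ratio k = n₂/n₁ = 2.5, Var(x̄₁−x̄₂) = σ²(1/n₁ + 1/(k·n₁)) = σ²·(k+1)/(k·n₁).
So n₁ = (1 + 1/k)·((z_{α} + z_β)/d)² = 1.400 × (2.318/0.49)².
n₁ = 1.400 × 22.38 = 31.3.
Round up: n₁ = 32, giving n₂ = 2.5 × 32 = 80.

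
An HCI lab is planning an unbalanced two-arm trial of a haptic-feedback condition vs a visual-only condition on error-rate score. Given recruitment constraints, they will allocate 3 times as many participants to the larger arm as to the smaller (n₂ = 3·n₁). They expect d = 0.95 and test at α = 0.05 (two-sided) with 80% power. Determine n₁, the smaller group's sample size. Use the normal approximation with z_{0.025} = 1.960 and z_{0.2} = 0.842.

n₁ = 12

With allocation ratio k = n₂/n₁ = 3, Var(x̄₁−x̄₂) = σ²(1/n₁ + 1/(k·n₁)) = σ²·(k+1)/(k·n₁).
So n₁ = (1 + 1/k)·((z_{α/2} + z_β)/d)² = 1.333 × (2.802/0.95)².
n₁ = 1.333 × 8.70 = 11.6.
Round up: n₁ = 12, giving n₂ = 3 × 12 = 36.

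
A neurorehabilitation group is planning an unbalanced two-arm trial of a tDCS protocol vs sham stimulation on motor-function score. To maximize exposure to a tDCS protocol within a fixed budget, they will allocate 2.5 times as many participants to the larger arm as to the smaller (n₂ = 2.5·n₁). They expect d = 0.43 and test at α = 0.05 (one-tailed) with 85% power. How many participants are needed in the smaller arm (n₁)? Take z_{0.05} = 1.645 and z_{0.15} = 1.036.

With allocation ratio k = n₂/n₁ = 2.5, Var(x̄₁−x̄₂) = σ²(1/n₁ + 1/(k·n₁)) = σ²·(k+1)/(k·n₁).
So n₁ = (1 + 1/k)·((z_{α} + z_β)/d)² = 1.400 × (2.681/0.43)².
n₁ = 1.400 × 38.87 = 54.4.
Round up: n₁ = 55, giving n₂ = ⌈2.5 × 55⌉ = ⌈137.5⌉ = 138.

n₁ = 55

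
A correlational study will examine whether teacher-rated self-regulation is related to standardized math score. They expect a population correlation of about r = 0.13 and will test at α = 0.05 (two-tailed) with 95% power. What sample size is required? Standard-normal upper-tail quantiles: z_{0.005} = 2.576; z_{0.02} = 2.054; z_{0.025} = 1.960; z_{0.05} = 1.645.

Fisher's z: C = ½·ln((1+r)/(1−r)) = ½·ln(1.2989) = 0.1307.
n = ((z_{α/2} + z_β)/C)² + 3.
(1.960 + 1.645) / 0.1307 = 3.605 / 0.1307 = 27.582.
n = 27.582² + 3 = 760.78 + 3 = 763.8.
Round up.

n = 764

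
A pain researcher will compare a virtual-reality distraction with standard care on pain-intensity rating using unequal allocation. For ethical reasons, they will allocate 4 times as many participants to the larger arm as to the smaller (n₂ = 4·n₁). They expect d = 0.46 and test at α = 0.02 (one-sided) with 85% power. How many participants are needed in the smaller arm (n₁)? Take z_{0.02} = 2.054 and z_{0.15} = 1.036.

With allocation ratio k = n₂/n₁ = 4, Var(x̄₁−x̄₂) = σ²(1/n₁ + 1/(k·n₁)) = σ²·(k+1)/(k·n₁).
So n₁ = (1 + 1/k)·((z_{α} + z_β)/d)² = 1.250 × (3.090/0.46)².
n₁ = 1.250 × 45.12 = 56.4.
Round up: n₁ = 57, giving n₂ = 4 × 57 = 228.

n₁ = 57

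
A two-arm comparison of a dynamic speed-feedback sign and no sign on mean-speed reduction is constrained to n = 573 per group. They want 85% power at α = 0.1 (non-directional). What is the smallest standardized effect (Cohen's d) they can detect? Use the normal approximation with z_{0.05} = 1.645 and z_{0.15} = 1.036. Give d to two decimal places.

d_min ≈ 0.16

For two independent groups of n = 573 each: d_min = (z_{α/2} + z_β)·√(2/n).
z-sum = 1.645 + 1.036 = 2.681.
d_min = 2.681 × √(2/573) = 2.681 × 0.0591 = 0.158.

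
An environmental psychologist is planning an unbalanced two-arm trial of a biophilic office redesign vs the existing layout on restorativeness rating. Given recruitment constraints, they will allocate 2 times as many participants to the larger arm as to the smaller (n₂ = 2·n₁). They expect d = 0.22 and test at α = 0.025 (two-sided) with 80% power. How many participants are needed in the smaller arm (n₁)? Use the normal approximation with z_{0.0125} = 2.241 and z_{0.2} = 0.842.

n₁ = 295

With allocation ratio k = n₂/n₁ = 2, Var(x̄₁−x̄₂) = σ²(1/n₁ + 1/(k·n₁)) = σ²·(k+1)/(k·n₁).
So n₁ = (1 + 1/k)·((z_{α/2} + z_β)/d)² = 1.500 × (3.083/0.22)².
n₁ = 1.500 × 196.38 = 294.6.
Round up: n₁ = 295, giving n₂ = 2 × 295 = 590.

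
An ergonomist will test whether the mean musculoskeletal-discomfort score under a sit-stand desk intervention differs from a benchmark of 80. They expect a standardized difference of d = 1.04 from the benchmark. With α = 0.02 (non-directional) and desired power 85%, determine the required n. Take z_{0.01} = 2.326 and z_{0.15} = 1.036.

For a one-sample test: n = ((z_{α/2} + z_β) / d)².
z_{α/2} + z_β = 2.326 + 1.036 = 3.362.
n = (3.362 / 1.04)² = 3.233² = 10.45.
Round up.

n = 11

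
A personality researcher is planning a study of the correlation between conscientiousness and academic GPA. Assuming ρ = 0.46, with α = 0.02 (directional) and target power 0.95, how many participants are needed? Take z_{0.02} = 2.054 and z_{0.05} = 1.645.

Fisher's z: C = ½·ln((1+r)/(1−r)) = ½·ln(2.7037) = 0.4973.
n = ((z_{α} + z_β)/C)² + 3.
(2.054 + 1.645) / 0.4973 = 3.699 / 0.4973 = 7.438.
n = 7.438² + 3 = 55.33 + 3 = 58.3.
Round up.

n = 59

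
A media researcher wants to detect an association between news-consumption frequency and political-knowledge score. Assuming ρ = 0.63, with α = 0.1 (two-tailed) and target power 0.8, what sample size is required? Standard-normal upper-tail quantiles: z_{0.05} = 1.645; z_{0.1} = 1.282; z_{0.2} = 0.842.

Fisher's z: C = ½·ln((1+r)/(1−r)) = ½·ln(4.4054) = 0.7414.
n = ((z_{α/2} + z_β)/C)² + 3.
(1.645 + 0.842) / 0.7414 = 2.487 / 0.7414 = 3.354.
n = 3.354² + 3 = 11.25 + 3 = 14.3.
Round up.

n = 15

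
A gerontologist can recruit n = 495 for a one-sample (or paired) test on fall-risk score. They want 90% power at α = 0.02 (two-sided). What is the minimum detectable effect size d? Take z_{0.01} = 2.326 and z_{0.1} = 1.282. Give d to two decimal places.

For a single sample (or paired design) of n = 495: d_min = (z_{α/2} + z_β)/√n.
z-sum = 2.326 + 1.282 = 3.608.
d_min = 3.608 / √495 = 3.608 / 22.249 = 0.162.

d_min ≈ 0.16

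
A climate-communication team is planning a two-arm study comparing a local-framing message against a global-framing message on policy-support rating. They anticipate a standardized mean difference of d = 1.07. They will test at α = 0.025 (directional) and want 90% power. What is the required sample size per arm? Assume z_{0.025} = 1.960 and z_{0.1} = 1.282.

For two independent groups with equal n: n = 2·((z_{α} + z_β) / d)².
z_{α} + z_β = 1.960 + 1.282 = 3.242.
n = 2 × (3.242 / 1.07)² = 2 × 3.030² = 2 × 9.18 = 18.4.
Round up to the next whole participant.

n = 19 per group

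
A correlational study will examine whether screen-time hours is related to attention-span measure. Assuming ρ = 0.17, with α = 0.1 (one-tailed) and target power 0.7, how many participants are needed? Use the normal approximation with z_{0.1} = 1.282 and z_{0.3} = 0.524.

n = 114

Fisher's z: C = ½·ln((1+r)/(1−r)) = ½·ln(1.4096) = 0.1717.
n = ((z_{α} + z_β)/C)² + 3.
(1.282 + 0.524) / 0.1717 = 1.806 / 0.1717 = 10.518.
n = 10.518² + 3 = 110.64 + 3 = 113.6.
Round up.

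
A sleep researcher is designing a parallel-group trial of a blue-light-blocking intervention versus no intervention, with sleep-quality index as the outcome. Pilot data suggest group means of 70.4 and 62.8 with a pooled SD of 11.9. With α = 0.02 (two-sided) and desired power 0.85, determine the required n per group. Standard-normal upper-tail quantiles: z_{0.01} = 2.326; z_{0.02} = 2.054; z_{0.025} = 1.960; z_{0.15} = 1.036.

n = 56 per group

Cohen's d = |M₁ − M₂| / SD_pooled = |70.4 − 62.8| / 11.9 = 7.6 / 11.9 = 0.639.
For two independent groups with equal n: n = 2·((z_{α/2} + z_β) / d)².
z_{α/2} + z_β = 2.326 + 1.036 = 3.362.
n = 2 × (3.362 / 0.639)² = 2 × 5.261² = 2 × 27.68 = 55.4.
Round up to the next whole participant.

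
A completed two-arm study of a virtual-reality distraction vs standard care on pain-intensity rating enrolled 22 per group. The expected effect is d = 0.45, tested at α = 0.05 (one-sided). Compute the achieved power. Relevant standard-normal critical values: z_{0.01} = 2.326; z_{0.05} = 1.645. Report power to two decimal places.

power ≈ 0.44

For two equal groups, power = Φ(d·√(n/2) − z_{α}).
d·√(n/2) = 0.45 × √(22/2) = 0.45 × 3.317 = 1.492.
z_β = 1.492 − 1.645 = -0.153.
Power = Φ(-0.153) = 0.439.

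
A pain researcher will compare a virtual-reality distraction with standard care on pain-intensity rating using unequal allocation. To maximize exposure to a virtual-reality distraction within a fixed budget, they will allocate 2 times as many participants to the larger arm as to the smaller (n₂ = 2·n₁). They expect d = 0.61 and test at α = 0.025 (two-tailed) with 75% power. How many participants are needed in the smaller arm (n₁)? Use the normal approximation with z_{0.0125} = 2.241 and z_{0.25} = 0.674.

With allocation ratio k = n₂/n₁ = 2, Var(x̄₁−x̄₂) = σ²(1/n₁ + 1/(k·n₁)) = σ²·(k+1)/(k·n₁).
So n₁ = (1 + 1/k)·((z_{α/2} + z_β)/d)² = 1.500 × (2.915/0.61)².
n₁ = 1.500 × 22.84 = 34.3.
Round up: n₁ = 35, giving n₂ = 2 × 35 = 70.

n₁ = 35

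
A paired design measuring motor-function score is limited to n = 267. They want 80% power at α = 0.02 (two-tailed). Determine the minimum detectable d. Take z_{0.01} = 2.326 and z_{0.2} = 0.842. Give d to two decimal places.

d_min ≈ 0.19

For a single sample (or paired design) of n = 267: d_min = (z_{α/2} + z_β)/√n.
z-sum = 2.326 + 0.842 = 3.168.
d_min = 3.168 / √267 = 3.168 / 16.340 = 0.194.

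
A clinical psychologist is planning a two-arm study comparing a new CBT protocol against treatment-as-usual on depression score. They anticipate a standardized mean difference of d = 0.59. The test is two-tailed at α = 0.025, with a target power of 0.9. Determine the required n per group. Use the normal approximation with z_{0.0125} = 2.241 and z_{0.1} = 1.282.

n = 72 per group

For two independent groups with equal n: n = 2·((z_{α/2} + z_β) / d)².
z_{α/2} + z_β = 2.241 + 1.282 = 3.523.
n = 2 × (3.523 / 0.59)² = 2 × 5.971² = 2 × 35.66 = 71.3.
Round up to the next whole participant.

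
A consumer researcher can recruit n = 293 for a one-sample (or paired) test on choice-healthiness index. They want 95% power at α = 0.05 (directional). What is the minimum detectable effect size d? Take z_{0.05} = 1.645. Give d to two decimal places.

For a single sample (or paired design) of n = 293: d_min = (z_{α} + z_β)/√n.
z-sum = 1.645 + 1.645 = 3.290.
d_min = 3.290 / √293 = 3.290 / 17.117 = 0.192.

d_min ≈ 0.19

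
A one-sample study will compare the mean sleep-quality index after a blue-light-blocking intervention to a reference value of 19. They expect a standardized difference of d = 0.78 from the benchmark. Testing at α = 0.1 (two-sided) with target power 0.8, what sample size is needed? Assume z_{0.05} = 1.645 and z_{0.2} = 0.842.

For a one-sample test: n = ((z_{α/2} + z_β) / d)².
z_{α/2} + z_β = 1.645 + 0.842 = 2.487.
n = (2.487 / 0.78)² = 3.188² = 10.17.
Round up.

n = 11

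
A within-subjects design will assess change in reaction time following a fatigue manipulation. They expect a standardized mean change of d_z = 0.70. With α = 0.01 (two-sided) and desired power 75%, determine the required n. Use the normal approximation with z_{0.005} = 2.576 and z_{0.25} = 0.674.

For a paired (one-sample on differences) test: n = ((z_{α/2} + z_β) / d)².
z_{α/2} + z_β = 2.576 + 0.674 = 3.250.
n = (3.250 / 0.70)² = 4.643² = 21.56.
Round up.

n = 22 pairs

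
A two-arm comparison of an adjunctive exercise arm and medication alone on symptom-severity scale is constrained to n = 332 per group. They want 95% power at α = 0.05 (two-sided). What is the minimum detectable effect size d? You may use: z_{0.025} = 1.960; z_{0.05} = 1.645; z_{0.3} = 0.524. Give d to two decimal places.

For two independent groups of n = 332 each: d_min = (z_{α/2} + z_β)·√(2/n).
z-sum = 1.960 + 1.645 = 3.605.
d_min = 3.605 × √(2/332) = 3.605 × 0.0776 = 0.280.

d_min ≈ 0.28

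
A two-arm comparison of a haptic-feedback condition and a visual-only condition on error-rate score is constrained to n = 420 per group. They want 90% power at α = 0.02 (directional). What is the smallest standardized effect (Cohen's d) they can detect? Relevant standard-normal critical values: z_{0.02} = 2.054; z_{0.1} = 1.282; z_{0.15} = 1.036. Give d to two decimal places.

d_min ≈ 0.23

For two independent groups of n = 420 each: d_min = (z_{α} + z_β)·√(2/n).
z-sum = 2.054 + 1.282 = 3.336.
d_min = 3.336 × √(2/420) = 3.336 × 0.0690 = 0.230.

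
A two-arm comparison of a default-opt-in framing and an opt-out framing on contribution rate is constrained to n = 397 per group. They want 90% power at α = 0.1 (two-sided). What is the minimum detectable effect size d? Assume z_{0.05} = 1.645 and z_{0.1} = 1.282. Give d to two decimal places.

d_min ≈ 0.21

For two independent groups of n = 397 each: d_min = (z_{α/2} + z_β)·√(2/n).
z-sum = 1.645 + 1.282 = 2.927.
d_min = 2.927 × √(2/397) = 2.927 × 0.0710 = 0.208.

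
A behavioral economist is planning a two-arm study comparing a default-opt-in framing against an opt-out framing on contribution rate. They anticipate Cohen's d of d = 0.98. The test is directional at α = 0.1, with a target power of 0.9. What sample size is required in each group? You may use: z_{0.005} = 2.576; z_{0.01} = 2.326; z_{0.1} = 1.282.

n = 14 per group

For two independent groups with equal n: n = 2·((z_{α} + z_β) / d)².
z_{α} + z_β = 1.282 + 1.282 = 2.564.
n = 2 × (2.564 / 0.98)² = 2 × 2.616² = 2 × 6.85 = 13.7.
Round up to the next whole participant.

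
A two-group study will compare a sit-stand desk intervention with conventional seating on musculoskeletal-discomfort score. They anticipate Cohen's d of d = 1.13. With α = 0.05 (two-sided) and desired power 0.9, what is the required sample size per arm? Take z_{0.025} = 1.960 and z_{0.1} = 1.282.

n = 17 per group

For two independent groups with equal n: n = 2·((z_{α/2} + z_β) / d)².
z_{α/2} + z_β = 1.960 + 1.282 = 3.242.
n = 2 × (3.242 / 1.13)² = 2 × 2.869² = 2 × 8.23 = 16.5.
Round up to the next whole participant.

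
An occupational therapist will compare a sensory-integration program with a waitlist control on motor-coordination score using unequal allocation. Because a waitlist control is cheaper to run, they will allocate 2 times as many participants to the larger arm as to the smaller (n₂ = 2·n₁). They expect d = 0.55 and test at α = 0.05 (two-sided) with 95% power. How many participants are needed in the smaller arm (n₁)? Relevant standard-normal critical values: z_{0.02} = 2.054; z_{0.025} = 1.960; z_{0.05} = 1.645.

With allocation ratio k = n₂/n₁ = 2, Var(x̄₁−x̄₂) = σ²(1/n₁ + 1/(k·n₁)) = σ²·(k+1)/(k·n₁).
So n₁ = (1 + 1/k)·((z_{α/2} + z_β)/d)² = 1.500 × (3.605/0.55)².
n₁ = 1.500 × 42.96 = 64.4.
Round up: n₁ = 65, giving n₂ = 2 × 65 = 130.

n₁ = 65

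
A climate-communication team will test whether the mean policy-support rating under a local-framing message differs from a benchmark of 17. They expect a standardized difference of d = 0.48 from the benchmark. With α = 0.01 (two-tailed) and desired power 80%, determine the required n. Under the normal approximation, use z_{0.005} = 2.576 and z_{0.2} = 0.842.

n = 51

For a one-sample test: n = ((z_{α/2} + z_β) / d)².
z_{α/2} + z_β = 2.576 + 0.842 = 3.418.
n = (3.418 / 0.48)² = 7.121² = 50.71.
Round up.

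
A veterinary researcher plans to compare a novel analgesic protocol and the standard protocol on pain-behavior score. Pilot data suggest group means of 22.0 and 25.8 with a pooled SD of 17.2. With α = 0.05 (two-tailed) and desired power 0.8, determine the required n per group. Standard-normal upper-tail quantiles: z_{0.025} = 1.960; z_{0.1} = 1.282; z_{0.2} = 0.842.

n = 322 per group

Cohen's d = |M₁ − M₂| / SD_pooled = |22.0 − 25.8| / 17.2 = 3.8 / 17.2 = 0.221.
For two independent groups with equal n: n = 2·((z_{α/2} + z_β) / d)².
z_{α/2} + z_β = 1.960 + 0.842 = 2.802.
n = 2 × (2.802 / 0.221)² = 2 × 12.679² = 2 × 160.75 = 321.5.
Round up to the next whole participant.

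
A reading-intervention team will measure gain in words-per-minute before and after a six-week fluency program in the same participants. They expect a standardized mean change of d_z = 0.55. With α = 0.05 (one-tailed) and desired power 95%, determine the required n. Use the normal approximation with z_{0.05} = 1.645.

n = 36 pairs

For a paired (one-sample on differences) test: n = ((z_{α} + z_β) / d)².
z_{α} + z_β = 1.645 + 1.645 = 3.290.
n = (3.290 / 0.55)² = 5.982² = 35.78.
Round up.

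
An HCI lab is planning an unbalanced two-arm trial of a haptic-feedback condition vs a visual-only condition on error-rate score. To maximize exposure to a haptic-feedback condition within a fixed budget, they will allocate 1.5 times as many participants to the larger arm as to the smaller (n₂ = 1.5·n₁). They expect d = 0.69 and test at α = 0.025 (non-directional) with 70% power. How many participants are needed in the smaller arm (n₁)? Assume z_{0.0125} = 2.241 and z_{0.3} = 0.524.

n₁ = 27

With allocation ratio k = n₂/n₁ = 1.5, Var(x̄₁−x̄₂) = σ²(1/n₁ + 1/(k·n₁)) = σ²·(k+1)/(k·n₁).
So n₁ = (1 + 1/k)·((z_{α/2} + z_β)/d)² = 1.667 × (2.765/0.69)².
n₁ = 1.667 × 16.06 = 26.8.
Round up: n₁ = 27, giving n₂ = ⌈1.5 × 27⌉ = ⌈40.5⌉ = 41.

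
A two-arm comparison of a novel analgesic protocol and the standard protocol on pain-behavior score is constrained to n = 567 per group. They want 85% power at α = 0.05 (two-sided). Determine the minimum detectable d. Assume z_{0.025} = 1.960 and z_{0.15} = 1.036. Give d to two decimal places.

d_min ≈ 0.18

For two independent groups of n = 567 each: d_min = (z_{α/2} + z_β)·√(2/n).
z-sum = 1.960 + 1.036 = 2.996.
d_min = 2.996 × √(2/567) = 2.996 × 0.0594 = 0.178.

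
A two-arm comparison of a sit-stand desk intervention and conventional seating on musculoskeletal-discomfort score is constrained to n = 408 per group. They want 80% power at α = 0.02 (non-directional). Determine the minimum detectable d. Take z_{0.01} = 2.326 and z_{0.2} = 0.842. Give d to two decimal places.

d_min ≈ 0.22

For two independent groups of n = 408 each: d_min = (z_{α/2} + z_β)·√(2/n).
z-sum = 2.326 + 0.842 = 3.168.
d_min = 3.168 × √(2/408) = 3.168 × 0.0700 = 0.222.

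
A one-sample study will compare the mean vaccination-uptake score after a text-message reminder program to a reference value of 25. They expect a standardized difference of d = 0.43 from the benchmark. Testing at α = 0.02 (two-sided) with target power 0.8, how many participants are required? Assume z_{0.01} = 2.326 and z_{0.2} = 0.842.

n = 55

For a one-sample test: n = ((z_{α/2} + z_β) / d)².
z_{α/2} + z_β = 2.326 + 0.842 = 3.168.
n = (3.168 / 0.43)² = 7.367² = 54.28.
Round up.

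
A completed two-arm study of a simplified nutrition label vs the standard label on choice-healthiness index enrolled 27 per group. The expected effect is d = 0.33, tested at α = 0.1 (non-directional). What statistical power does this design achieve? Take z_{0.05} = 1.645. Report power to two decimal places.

For two equal groups, power = Φ(d·√(n/2) − z_{α/2}).
d·√(n/2) = 0.33 × √(27/2) = 0.33 × 3.674 = 1.212.
z_β = 1.212 − 1.645 = -0.433.
Power = Φ(-0.433) = 0.333.

power ≈ 0.33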